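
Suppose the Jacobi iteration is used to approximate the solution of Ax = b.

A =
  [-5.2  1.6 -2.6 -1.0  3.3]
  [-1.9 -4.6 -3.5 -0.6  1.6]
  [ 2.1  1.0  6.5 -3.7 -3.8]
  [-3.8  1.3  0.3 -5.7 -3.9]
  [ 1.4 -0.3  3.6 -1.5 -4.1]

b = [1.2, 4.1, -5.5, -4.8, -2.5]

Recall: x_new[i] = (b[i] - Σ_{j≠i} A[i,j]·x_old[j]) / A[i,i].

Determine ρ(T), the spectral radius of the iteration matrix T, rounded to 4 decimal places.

1.1996

A = D + L + U where D = diag(-5.2, -4.6, 6.5, -5.7, -4.1).
Jacobi T = -D⁻¹(L+U): T[2,3] = -(-3.7)/(6.5) = +0.5692; T[2,2] = 0.
  T[0,:] = [+0.0000 +0.3077 -0.5000 -0.1923 +0.6346]
  T[1,:] = [-0.4130 +0.0000 -0.7609 -0.1304 +0.3478]
  T[2,:] = [-0.3231 -0.1538 +0.0000 +0.5692 +0.5846]
  T[3,:] = [-0.6667 +0.2281 +0.0526 +0.0000 -0.6842]
  T[4,:] = [+0.3415 -0.0732 +0.8780 -0.3659 +0.0000]
moduli |λ_i(T)| = 1.1996, 0.8556, 0.8556, 0.4450, 0.4450.
ρ = 1.1996; 1.1996 > 1 ⇒ diverges.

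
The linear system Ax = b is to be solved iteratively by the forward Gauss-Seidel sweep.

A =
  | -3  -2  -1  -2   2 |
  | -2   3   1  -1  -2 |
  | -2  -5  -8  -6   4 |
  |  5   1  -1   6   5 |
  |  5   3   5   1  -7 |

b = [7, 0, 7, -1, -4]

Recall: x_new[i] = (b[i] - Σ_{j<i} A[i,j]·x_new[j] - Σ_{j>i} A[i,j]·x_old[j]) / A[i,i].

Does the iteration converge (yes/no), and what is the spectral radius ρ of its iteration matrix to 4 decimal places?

no, ρ = 1.2891

Let D = diag(-3, 3, -8, 6, -7); L, U the strict triangles.
T_GS = -(D+L)⁻¹U: row 0 first, T[0,2] = -(-1)/(-3) = -0.3333; later rows by forward substitution.
  T[0,:] = [+0.0000  -0.6667  -0.3333  -0.6667  +0.6667]
  T[1,:] = [+0.0000  -0.4444  -0.5556  -0.1111  +1.1111]
  T[2,:] = [+0.0000  +0.4444  +0.4306  -0.5139  -0.3611]
  T[3,:] = [+0.0000  +0.7037  +0.4421  +0.4884  -1.6343]
  T[4,:] = [+0.0000  -0.2487  -0.1055  -0.8211  +0.4610]
|roots of det(T-λI)|: 1.2891, 0.6506, 0.3439, 0.3439, 0.0000.
ρ(T) = max|λ| = 1.2891; 1.2891 > 1, so it fails to converge.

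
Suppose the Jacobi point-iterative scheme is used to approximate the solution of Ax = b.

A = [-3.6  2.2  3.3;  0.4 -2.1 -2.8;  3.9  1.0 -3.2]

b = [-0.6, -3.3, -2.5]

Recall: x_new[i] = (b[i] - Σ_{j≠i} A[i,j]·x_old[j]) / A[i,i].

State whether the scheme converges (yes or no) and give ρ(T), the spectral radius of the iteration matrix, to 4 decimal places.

A = D + L + U where D = diag(-3.6, -2.1, -3.2).
T_J = -D⁻¹(L+U): T[1,0] = -(0.4)/(-2.1) = +0.1905; T[1,1] = 0.
  T[0,:] = [+0.0000  +0.6111  +0.9167]
  T[1,:] = [+0.1905  +0.0000  -1.3333]
  T[2,:] = [+1.2188  +0.3125  +0.0000]
|eigenvalues of T|: 1.2517, 0.8659, 0.8659.
spectral radius ρ = 1.2517; 1.2517 > 1: divergent.

no, ρ = 1.2517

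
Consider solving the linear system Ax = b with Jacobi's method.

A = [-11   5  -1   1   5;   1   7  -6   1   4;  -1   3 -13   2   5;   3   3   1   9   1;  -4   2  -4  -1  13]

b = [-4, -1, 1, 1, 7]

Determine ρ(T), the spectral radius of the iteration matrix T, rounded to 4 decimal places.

0.8788

Diagonal D = diag(-11, 7, -13, 9, 13); L, U strict lower/upper.
Jacobi: T = -D⁻¹(L+U), T[2,4] = -(5)/(-13) = +0.3846; T[2,2] = 0.
  T[0,:] = [+0.0000, +0.4545, -0.0909, +0.0909, +0.4545]
  T[1,:] = [-0.1429, +0.0000, +0.8571, -0.1429, -0.5714]
  T[2,:] = [-0.0769, +0.2308, +0.0000, +0.1538, +0.3846]
  T[3,:] = [-0.3333, -0.3333, -0.1111, +0.0000, -0.1111]
  T[4,:] = [+0.3077, -0.1538, +0.3077, +0.0769, +0.0000]
moduli |λ_i(T)| = 0.8788, 0.3843, 0.3843, 0.3256, 0.0546.
spectral radius ρ = 0.8788; 0.8788 < 1 ⇒ converges.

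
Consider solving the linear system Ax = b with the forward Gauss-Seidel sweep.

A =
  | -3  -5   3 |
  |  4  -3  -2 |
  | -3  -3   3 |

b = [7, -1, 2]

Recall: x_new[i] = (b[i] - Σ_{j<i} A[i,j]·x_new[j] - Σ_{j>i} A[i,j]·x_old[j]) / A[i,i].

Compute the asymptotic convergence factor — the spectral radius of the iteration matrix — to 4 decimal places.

Let D = diag(-3, -3, 3); L, U the strict triangles.
GS T = -(D+L)⁻¹U: row 0 first, T[0,1] = -(-5)/(-3) = -1.6667; later rows by forward substitution.
  T[0,:] = [+0.0000 -1.6667 +1.0000]
  T[1,:] = [+0.0000 -2.2222 +0.6667]
  T[2,:] = [+0.0000 -3.8889 +1.6667]
|eigenvalues of T|: 1.3679, 0.8123, 0.0000.
ρ = 1.3679; 1.3679 > 1, so it fails to converge.

1.3679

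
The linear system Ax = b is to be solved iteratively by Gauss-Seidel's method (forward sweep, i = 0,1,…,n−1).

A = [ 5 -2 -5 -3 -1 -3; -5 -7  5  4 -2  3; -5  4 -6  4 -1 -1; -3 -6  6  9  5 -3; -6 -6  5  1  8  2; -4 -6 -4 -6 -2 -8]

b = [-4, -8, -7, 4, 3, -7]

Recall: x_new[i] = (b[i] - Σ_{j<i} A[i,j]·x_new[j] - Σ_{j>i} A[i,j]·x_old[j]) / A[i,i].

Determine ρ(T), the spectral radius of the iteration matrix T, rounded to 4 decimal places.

1.3814

A = D + L + U where D = diag(5, -7, -6, 9, 8, -8).
Gauss-Seidel: T = -(D+L)⁻¹U, row 0 first, T[0,5] = -(-3)/(5) = +0.6000; later rows by forward substitution.
  T[0,:] = [+0.0000  +0.4000  +1.0000  +0.6000  +0.2000  +0.6000]
  T[1,:] = [+0.0000  -0.2857  +0.0000  +0.1429  -0.4286  +0.0000]
  T[2,:] = [+0.0000  -0.5238  -0.8333  +0.2619  -0.6190  -0.6667]
  T[3,:] = [+0.0000  +0.2921  +0.8889  +0.1206  -0.3619  +0.9778]
  T[4,:] = [+0.0000  +0.3766  +1.1597  +0.3784  +0.2607  +0.4944]
  T[5,:] = [+0.0000  -0.0370  -1.0399  -0.7232  +0.7372  -0.8236]
|λ(T)| sorted: 1.3814, 0.7714, 0.7714, 0.1269, 0.1269, 0.0000.
ρ = 1.3814; 1.3814 > 1, so it fails to converge.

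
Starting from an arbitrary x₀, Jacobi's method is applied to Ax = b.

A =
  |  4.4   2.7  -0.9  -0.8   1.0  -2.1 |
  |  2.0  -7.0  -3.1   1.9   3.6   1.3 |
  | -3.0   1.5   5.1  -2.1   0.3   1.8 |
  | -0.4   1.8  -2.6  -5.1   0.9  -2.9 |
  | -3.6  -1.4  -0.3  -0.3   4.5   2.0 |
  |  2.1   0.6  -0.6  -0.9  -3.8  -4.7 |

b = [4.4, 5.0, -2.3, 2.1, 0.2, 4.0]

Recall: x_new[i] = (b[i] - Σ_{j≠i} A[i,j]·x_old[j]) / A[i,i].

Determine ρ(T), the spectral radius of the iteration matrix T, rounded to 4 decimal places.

Let D = diag(4.4, -7, 5.1, -5.1, 4.5, -4.7); L, U the strict triangles.
Jacobi T = -D⁻¹(L+U): T[5,1] = -(0.6)/(-4.7) = +0.1277; T[5,5] = 0.
  T[0,:] = [+0.0000 -0.6136 +0.2045 +0.1818 -0.2273 +0.4773]
  T[1,:] = [+0.2857 +0.0000 -0.4429 +0.2714 +0.5143 +0.1857]
  T[2,:] = [+0.5882 -0.2941 +0.0000 +0.4118 -0.0588 -0.3529]
  T[3,:] = [-0.0784 +0.3529 -0.5098 +0.0000 +0.1765 -0.5686]
  T[4,:] = [+0.8000 +0.3111 +0.0667 +0.0667 +0.0000 -0.4444]
  T[5,:] = [+0.4468 +0.1277 -0.1277 -0.1915 -0.8085 +0.0000]
|λ(T)| sorted: 1.1634, 0.5834, 0.5589, 0.5589, 0.2033, 0.2033.
ρ = 1.1634; 1.1634 > 1: divergent.

1.1634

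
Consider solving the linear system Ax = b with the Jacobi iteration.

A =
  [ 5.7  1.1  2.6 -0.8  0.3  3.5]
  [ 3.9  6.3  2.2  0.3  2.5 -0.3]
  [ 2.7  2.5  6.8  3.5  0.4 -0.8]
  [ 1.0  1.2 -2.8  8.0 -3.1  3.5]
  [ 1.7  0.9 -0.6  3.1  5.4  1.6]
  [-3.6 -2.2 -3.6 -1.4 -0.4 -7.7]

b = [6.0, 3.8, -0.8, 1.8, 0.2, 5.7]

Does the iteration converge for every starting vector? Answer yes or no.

Write A = D+L+U with D = diag(5.7, 6.3, 6.8, 8, 5.4, -7.7).
Jacobi: T = -D⁻¹(L+U), T[5,3] = -(-1.4)/(-7.7) = -0.1818; T[5,5] = 0.
  T[0,:] = [+0.0000 -0.1930 -0.4561 +0.1404 -0.0526 -0.6140]
  T[1,:] = [-0.6190 +0.0000 -0.3492 -0.0476 -0.3968 +0.0476]
  T[2,:] = [-0.3971 -0.3676 +0.0000 -0.5147 -0.0588 +0.1176]
  T[3,:] = [-0.1250 -0.1500 +0.3500 +0.0000 +0.3875 -0.4375]
  T[4,:] = [-0.3148 -0.1667 +0.1111 -0.5741 +0.0000 -0.2963]
  T[5,:] = [-0.4675 -0.2857 -0.4675 -0.1818 -0.0519 +0.0000]
eigenvalue magnitudes: 1.1281, 0.6078, 0.6078, 0.4331, 0.2898, 0.2898.
spectral radius ρ = 1.1281; 1.1281 > 1: divergent.

no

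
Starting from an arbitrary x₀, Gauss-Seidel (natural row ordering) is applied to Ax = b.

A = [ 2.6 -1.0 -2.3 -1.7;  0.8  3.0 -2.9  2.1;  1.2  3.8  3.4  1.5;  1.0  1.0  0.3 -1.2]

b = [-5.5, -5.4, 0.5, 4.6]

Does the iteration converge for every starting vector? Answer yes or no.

A = D + L + U where D = diag(2.6, 3, 3.4, -1.2).
GS T = -(D+L)⁻¹U: row 0 first, T[0,1] = -(-1)/(2.6) = +0.3846; later rows by forward substitution.
  T[0,:] = [+0.0000 +0.3846 +0.8846 +0.6538]
  T[1,:] = [+0.0000 -0.1026 +0.7308 -0.8744]
  T[2,:] = [+0.0000 -0.0211 -1.1290 +0.3053]
  T[3,:] = [+0.0000 +0.2298 +1.0639 -0.1074]
eigenvalue magnitudes: 1.3119, 0.3228, 0.3228, 0.0000.
ρ(T) = max|λ| = 1.3119; 1.3119 > 1 ⇒ diverges.

no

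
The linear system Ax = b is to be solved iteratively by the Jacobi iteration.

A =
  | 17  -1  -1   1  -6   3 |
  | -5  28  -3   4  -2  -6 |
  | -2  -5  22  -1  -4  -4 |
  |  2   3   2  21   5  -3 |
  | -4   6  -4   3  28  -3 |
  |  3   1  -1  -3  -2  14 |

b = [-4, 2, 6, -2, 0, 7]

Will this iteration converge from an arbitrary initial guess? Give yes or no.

Let D = diag(17, 28, 22, 21, 28, 14); L, U the strict triangles.
Jacobi T = -D⁻¹(L+U): T[3,4] = -(5)/(21) = -0.2381; T[3,3] = 0.
  T[0,:] = [+0.0000, +0.0588, +0.0588, -0.0588, +0.3529, -0.1765]
  T[1,:] = [+0.1786, +0.0000, +0.1071, -0.1429, +0.0714, +0.2143]
  T[2,:] = [+0.0909, +0.2273, +0.0000, +0.0455, +0.1818, +0.1818]
  T[3,:] = [-0.0952, -0.1429, -0.0952, +0.0000, -0.2381, +0.1429]
  T[4,:] = [+0.1429, -0.2143, +0.1429, -0.1071, +0.0000, +0.1071]
  T[5,:] = [-0.2143, -0.0714, +0.0714, +0.2143, +0.1429, +0.0000]
|λ(T)| sorted: 0.5096, 0.3083, 0.3083, 0.1294, 0.1294, 0.1176.
ρ = 0.5096; 0.5096 < 1, so it converges for any x₀.

yes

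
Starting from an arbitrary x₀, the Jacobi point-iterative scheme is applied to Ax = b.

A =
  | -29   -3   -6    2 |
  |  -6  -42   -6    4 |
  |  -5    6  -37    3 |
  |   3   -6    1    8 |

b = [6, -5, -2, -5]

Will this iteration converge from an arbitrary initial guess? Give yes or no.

Let D = diag(-29, -42, -37, 8); L, U the strict triangles.
T_J = -D⁻¹(L+U): T[0,2] = -(-6)/(-29) = -0.2069; T[0,0] = 0.
  T[0,:] = [+0.0000, -0.1034, -0.2069, +0.0690]
  T[1,:] = [-0.1429, +0.0000, -0.1429, +0.0952]
  T[2,:] = [-0.1351, +0.1622, +0.0000, +0.0811]
  T[3,:] = [-0.3750, +0.7500, -0.1250, +0.0000]
|roots of det(T-λI)|: 0.2877, 0.2402, 0.1280, 0.1280.
ρ = 0.2877; 0.2877 < 1, so it converges for any x₀.

yes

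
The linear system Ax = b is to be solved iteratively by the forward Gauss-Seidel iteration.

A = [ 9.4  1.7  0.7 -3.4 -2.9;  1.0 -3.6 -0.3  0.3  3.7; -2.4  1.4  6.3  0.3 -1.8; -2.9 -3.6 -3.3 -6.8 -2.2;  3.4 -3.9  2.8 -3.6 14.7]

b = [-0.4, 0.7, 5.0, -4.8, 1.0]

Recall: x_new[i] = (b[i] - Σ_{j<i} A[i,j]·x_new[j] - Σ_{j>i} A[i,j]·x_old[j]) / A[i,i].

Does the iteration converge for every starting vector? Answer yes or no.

yes

A = D + L + U where D = diag(9.4, -3.6, 6.3, -6.8, 14.7).
Gauss-Seidel: T = -(D+L)⁻¹U, row 0 first, T[0,1] = -(1.7)/(9.4) = -0.1809; later rows by forward substitution.
  T[0,:] = [+0.0000, -0.1809, -0.0745, +0.3617, +0.3085]
  T[1,:] = [+0.0000, -0.0502, -0.1040, +0.1838, +1.1135]
  T[2,:] = [+0.0000, -0.0577, -0.0053, +0.0493, +0.1558]
  T[3,:] = [+0.0000, +0.1317, +0.0894, -0.2755, -1.1202]
  T[4,:] = [+0.0000, +0.0718, +0.0125, -0.1118, -0.0800]
|eigenvalues of T|: 0.7023, 0.2722, 0.0289, 0.0097, 0.0000.
ρ = 0.7023; 0.7023 < 1, so it converges for any x₀.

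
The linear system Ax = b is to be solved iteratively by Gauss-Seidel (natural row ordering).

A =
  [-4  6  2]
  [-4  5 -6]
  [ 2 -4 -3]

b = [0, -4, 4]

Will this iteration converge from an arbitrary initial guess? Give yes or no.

Let D = diag(-4, 5, -3); L, U the strict triangles.
Gauss-Seidel: T = -(D+L)⁻¹U, row 0 first, T[0,1] = -(6)/(-4) = +1.5000; later rows by forward substitution.
  T[0,:] = [+0.0000, +1.5000, +0.5000]
  T[1,:] = [+0.0000, +1.2000, +1.6000]
  T[2,:] = [+0.0000, -0.6000, -1.8000]
eigenvalue magnitudes: 1.4358, 0.8358, 0.0000.
ρ = 1.4358; 1.4358 > 1 ⇒ diverges.

no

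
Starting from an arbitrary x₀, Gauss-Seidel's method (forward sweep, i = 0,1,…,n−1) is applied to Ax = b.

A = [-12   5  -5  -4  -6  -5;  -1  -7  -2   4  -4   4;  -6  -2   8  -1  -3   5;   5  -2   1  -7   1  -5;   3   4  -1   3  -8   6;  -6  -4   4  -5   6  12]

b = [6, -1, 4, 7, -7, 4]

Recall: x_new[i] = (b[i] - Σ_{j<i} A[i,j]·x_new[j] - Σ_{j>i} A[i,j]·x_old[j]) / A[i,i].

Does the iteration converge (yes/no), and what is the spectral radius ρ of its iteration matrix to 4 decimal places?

Split A = D + L + U, D = diag(-12, -7, 8, -7, -8, 12).
Gauss-Seidel: T = -(D+L)⁻¹U, row 0 first, T[0,4] = -(-6)/(-12) = -0.5000; later rows by forward substitution.
  T[0,:] = [+0.0000, +0.4167, -0.4167, -0.3333, -0.5000, -0.4167]
  T[1,:] = [+0.0000, -0.0595, -0.2262, +0.6190, -0.5000, +0.6310]
  T[2,:] = [+0.0000, +0.2976, -0.3690, +0.0298, -0.1250, -0.7798]
  T[3,:] = [+0.0000, +0.3571, -0.2857, -0.4107, -0.0893, -1.3036]
  T[4,:] = [+0.0000, +0.2232, -0.3304, +0.0268, -0.4554, +0.5179]
  T[5,:] = [+0.0000, +0.1265, -0.1146, -0.1548, -0.1845, -0.5402]
moduli |λ_i(T)| = 1.2914, 0.4470, 0.4470, 0.0556, 0.0556, 0.0000.
spectral radius ρ = 1.2914; 1.2914 > 1 ⇒ diverges.

no, ρ = 1.2914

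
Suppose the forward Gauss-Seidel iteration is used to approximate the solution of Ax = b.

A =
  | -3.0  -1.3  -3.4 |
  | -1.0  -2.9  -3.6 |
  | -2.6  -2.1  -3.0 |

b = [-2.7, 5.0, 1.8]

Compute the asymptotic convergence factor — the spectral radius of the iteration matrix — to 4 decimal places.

Diagonal D = diag(-3, -2.9, -3); L, U strict lower/upper.
T_GS = -(D+L)⁻¹U: row 0 first, T[0,1] = -(-1.3)/(-3) = -0.4333; later rows by forward substitution.
  T[0,:] = [+0.0000 -0.4333 -1.1333]
  T[1,:] = [+0.0000 +0.1494 -0.8506]
  T[2,:] = [+0.0000 +0.2710 +1.5776]
|roots of det(T-λI)|: 1.3922, 0.3349, 0.0000.
ρ = 1.3922; 1.3922 > 1: divergent.

1.3922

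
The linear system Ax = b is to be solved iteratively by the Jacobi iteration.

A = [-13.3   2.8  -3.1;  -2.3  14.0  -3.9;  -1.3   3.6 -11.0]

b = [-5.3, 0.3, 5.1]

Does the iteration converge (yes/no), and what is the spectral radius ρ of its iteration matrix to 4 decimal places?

yes, ρ = 0.4440

Write A = D+L+U with D = diag(-13.3, 14, -11).
T_J = -D⁻¹(L+U): T[2,0] = -(-1.3)/(-11) = -0.1182; T[2,2] = 0.
  T[0,:] = [+0.0000, +0.2105, -0.2331]
  T[1,:] = [+0.1643, +0.0000, +0.2786]
  T[2,:] = [-0.1182, +0.3273, +0.0000]
|roots of det(T-λI)|: 0.4440, 0.2958, 0.1482.
spectral radius ρ = 0.4440; 0.4440 < 1 ⇒ converges.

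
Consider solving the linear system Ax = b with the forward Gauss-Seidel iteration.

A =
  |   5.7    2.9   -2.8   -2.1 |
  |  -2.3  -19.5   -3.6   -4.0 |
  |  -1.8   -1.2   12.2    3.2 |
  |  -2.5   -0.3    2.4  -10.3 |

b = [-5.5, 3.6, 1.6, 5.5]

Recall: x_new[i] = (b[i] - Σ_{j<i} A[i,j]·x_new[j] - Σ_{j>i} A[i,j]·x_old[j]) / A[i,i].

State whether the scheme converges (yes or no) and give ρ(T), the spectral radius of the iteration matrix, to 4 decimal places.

Write A = D+L+U with D = diag(5.7, -19.5, 12.2, -10.3).
T_GS = -(D+L)⁻¹U: row 0 first, T[0,2] = -(-2.8)/(5.7) = +0.4912; later rows by forward substitution.
  T[0,:] = [+0.0000  -0.5088  +0.4912  +0.3684]
  T[1,:] = [+0.0000  +0.0600  -0.2426  -0.2486]
  T[2,:] = [+0.0000  -0.0692  +0.0486  -0.2324]
  T[3,:] = [+0.0000  +0.1056  -0.1008  -0.1363]
eigenvalue magnitudes: 0.2175, 0.1658, 0.1658, 0.0000.
ρ = 0.2175; 0.2175 < 1, so it converges for any x₀.

yes, ρ = 0.2175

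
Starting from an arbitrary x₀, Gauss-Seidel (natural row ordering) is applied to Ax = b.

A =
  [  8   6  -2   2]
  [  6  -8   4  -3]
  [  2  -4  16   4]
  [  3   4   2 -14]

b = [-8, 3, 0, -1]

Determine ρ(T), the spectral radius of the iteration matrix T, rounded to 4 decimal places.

Write A = D+L+U with D = diag(8, -8, 16, -14).
T_GS = -(D+L)⁻¹U: row 0 first, T[0,1] = -(6)/(8) = -0.7500; later rows by forward substitution.
  T[0,:] = [+0.0000, -0.7500, +0.2500, -0.2500]
  T[1,:] = [+0.0000, -0.5625, +0.6875, -0.5625]
  T[2,:] = [+0.0000, -0.0469, +0.1406, -0.3594]
  T[3,:] = [+0.0000, -0.3281, +0.2701, -0.2656]
moduli |λ_i(T)| = 0.6766, 0.1778, 0.1670, 0.0000.
ρ = 0.6766; 0.6766 < 1 ⇒ converges.

0.6766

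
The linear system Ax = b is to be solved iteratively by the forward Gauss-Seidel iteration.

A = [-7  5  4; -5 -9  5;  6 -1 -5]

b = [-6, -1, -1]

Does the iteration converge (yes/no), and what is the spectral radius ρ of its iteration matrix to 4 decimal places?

Let D = diag(-7, -9, -5); L, U the strict triangles.
T_GS = -(D+L)⁻¹U: row 0 first, T[0,1] = -(5)/(-7) = +0.7143; later rows by forward substitution.
  T[0,:] = [+0.0000, +0.7143, +0.5714]
  T[1,:] = [+0.0000, -0.3968, +0.2381]
  T[2,:] = [+0.0000, +0.9365, +0.6381]
|λ(T)| sorted: 0.8212, 0.5799, 0.0000.
ρ = 0.8212; 0.8212 < 1 ⇒ converges.

yes, ρ = 0.8212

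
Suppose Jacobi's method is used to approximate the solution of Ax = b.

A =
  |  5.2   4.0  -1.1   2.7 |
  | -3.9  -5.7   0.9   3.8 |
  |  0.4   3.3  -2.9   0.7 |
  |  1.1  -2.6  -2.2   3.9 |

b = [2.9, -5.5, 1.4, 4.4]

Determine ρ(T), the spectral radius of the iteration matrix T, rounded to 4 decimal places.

Write A = D+L+U with D = diag(5.2, -5.7, -2.9, 3.9).
T_J = -D⁻¹(L+U): T[3,2] = -(-2.2)/(3.9) = +0.5641; T[3,3] = 0.
  T[0,:] = [+0.0000 -0.7692 +0.2115 -0.5192]
  T[1,:] = [-0.6842 +0.0000 +0.1579 +0.6667]
  T[2,:] = [+0.1379 +1.1379 +0.0000 +0.2414]
  T[3,:] = [-0.2821 +0.6667 +0.5641 +0.0000]
|eigenvalues of T|: 1.3789, 0.8988, 0.4637, 0.0163.
ρ(T) = max|λ| = 1.3789; 1.3789 > 1, so it fails to converge.

1.3789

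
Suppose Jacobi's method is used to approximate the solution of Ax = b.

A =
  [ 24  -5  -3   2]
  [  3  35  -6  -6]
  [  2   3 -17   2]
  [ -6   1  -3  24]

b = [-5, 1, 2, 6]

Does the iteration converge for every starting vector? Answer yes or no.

yes

Write A = D+L+U with D = diag(24, 35, -17, 24).
Jacobi T = -D⁻¹(L+U): T[1,2] = -(-6)/(35) = +0.1714; T[1,1] = 0.
  T[0,:] = [+0.0000  +0.2083  +0.1250  -0.0833]
  T[1,:] = [-0.0857  +0.0000  +0.1714  +0.1714]
  T[2,:] = [+0.1176  +0.1765  +0.0000  +0.1176]
  T[3,:] = [+0.2500  -0.0417  +0.1250  +0.0000]
|eigenvalues of T|: 0.3196, 0.2520, 0.2520, 0.1871.
ρ(T) = max|λ| = 0.3196; 0.3196 < 1, so it converges for any x₀.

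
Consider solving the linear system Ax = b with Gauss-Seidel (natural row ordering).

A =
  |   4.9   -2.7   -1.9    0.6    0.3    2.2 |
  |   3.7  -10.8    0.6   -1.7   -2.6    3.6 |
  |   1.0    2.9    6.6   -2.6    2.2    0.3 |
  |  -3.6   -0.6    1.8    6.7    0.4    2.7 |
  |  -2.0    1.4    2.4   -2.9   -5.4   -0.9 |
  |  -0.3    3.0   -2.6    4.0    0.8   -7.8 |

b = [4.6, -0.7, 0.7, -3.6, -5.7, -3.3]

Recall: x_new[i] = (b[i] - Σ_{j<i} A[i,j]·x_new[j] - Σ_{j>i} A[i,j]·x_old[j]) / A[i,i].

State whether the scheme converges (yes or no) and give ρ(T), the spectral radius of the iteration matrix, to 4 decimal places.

yes, ρ = 0.8466

Diagonal D = diag(4.9, -10.8, 6.6, 6.7, -5.4, -7.8); L, U strict lower/upper.
GS T = -(D+L)⁻¹U: row 0 first, T[0,5] = -(2.2)/(4.9) = -0.4490; later rows by forward substitution.
  T[0,:] = [+0.0000, +0.5510, +0.3878, -0.1224, -0.0612, -0.4490]
  T[1,:] = [+0.0000, +0.1888, +0.1884, -0.1994, -0.2617, +0.1795]
  T[2,:] = [+0.0000, -0.1664, -0.1415, +0.5001, -0.2091, -0.0563]
  T[3,:] = [+0.0000, +0.3577, +0.2632, -0.2180, -0.0599, -0.6130]
  T[4,:] = [+0.0000, -0.4212, -0.2990, +0.3330, -0.1059, +0.3504]
  T[5,:] = [+0.0000, +0.2471, +0.2090, -0.3163, -0.0702, -0.1734]
|λ(T)| sorted: 0.8466, 0.3491, 0.2138, 0.1659, 0.0004, 0.0000.
spectral radius ρ = 0.8466; 0.8466 < 1, so it converges for any x₀.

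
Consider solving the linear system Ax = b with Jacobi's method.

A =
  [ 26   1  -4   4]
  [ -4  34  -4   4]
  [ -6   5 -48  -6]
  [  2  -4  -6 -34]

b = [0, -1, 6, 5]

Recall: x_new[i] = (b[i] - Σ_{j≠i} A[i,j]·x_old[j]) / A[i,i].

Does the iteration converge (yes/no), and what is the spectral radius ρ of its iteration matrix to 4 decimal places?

Split A = D + L + U, D = diag(26, 34, -48, -34).
Jacobi: T = -D⁻¹(L+U), T[2,1] = -(5)/(-48) = +0.1042; T[2,2] = 0.
  T[0,:] = [+0.0000, -0.0385, +0.1538, -0.1538]
  T[1,:] = [+0.1176, +0.0000, +0.1176, -0.1176]
  T[2,:] = [-0.1250, +0.1042, +0.0000, -0.1250]
  T[3,:] = [+0.0588, -0.1176, -0.1765, +0.0000]
|roots of det(T-λI)|: 0.2248, 0.1556, 0.1556, 0.1529.
spectral radius ρ = 0.2248; 0.2248 < 1: convergent.

yes, ρ = 0.2248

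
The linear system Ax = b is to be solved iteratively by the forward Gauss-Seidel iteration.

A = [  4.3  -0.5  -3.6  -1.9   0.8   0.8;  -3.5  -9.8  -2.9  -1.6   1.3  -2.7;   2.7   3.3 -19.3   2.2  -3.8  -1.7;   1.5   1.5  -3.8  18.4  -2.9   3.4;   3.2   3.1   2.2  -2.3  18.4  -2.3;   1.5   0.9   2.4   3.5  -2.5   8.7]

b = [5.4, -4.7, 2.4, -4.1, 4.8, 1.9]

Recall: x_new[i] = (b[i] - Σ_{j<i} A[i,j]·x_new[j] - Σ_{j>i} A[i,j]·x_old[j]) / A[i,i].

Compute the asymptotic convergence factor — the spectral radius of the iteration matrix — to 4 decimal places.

0.3272

Write A = D+L+U with D = diag(4.3, -9.8, -19.3, 18.4, 18.4, 8.7).
T_GS = -(D+L)⁻¹U: row 0 first, T[0,1] = -(-0.5)/(4.3) = +0.1163; later rows by forward substitution.
  T[0,:] = [+0.0000  +0.1163  +0.8372  +0.4419  -0.1860  -0.1860]
  T[1,:] = [+0.0000  -0.0415  -0.5949  -0.3211  +0.1991  -0.2091]
  T[2,:] = [+0.0000  +0.0092  +0.0154  +0.1209  -0.1889  -0.1499]
  T[3,:] = [+0.0000  -0.0042  -0.0166  +0.0151  +0.1175  -0.1835]
  T[4,:] = [+0.0000  -0.0148  -0.0493  -0.0353  +0.0361  +0.1876]
  T[5,:] = [+0.0000  -0.0209  -0.0945  -0.0926  +0.0267  +0.2228]
eigenvalue magnitudes: 0.3272, 0.1105, 0.1105, 0.0578, 0.0578, 0.0000.
ρ(T) = max|λ| = 0.3272; 0.3272 < 1 ⇒ converges.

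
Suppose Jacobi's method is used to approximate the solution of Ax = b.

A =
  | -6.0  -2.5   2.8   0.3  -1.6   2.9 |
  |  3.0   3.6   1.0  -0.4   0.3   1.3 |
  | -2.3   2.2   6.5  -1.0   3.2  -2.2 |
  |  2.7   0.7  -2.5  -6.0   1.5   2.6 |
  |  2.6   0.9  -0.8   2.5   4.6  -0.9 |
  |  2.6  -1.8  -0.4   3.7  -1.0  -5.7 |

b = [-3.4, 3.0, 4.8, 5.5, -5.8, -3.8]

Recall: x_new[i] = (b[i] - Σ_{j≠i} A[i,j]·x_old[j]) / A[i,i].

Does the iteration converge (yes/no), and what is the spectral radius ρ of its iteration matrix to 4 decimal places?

no, ρ = 1.2322

Write A = D+L+U with D = diag(-6, 3.6, 6.5, -6, 4.6, -5.7).
T_J = -D⁻¹(L+U): T[5,3] = -(3.7)/(-5.7) = +0.6491; T[5,5] = 0.
  T[0,:] = [+0.0000, -0.4167, +0.4667, +0.0500, -0.2667, +0.4833]
  T[1,:] = [-0.8333, +0.0000, -0.2778, +0.1111, -0.0833, -0.3611]
  T[2,:] = [+0.3538, -0.3385, +0.0000, +0.1538, -0.4923, +0.3385]
  T[3,:] = [+0.4500, +0.1167, -0.4167, +0.0000, +0.2500, +0.4333]
  T[4,:] = [-0.5652, -0.1957, +0.1739, -0.5435, +0.0000, +0.1957]
  T[5,:] = [+0.4561, -0.3158, -0.0702, +0.6491, -0.1754, +0.0000]
eigenvalue magnitudes: 1.2322, 0.6558, 0.6558, 0.4862, 0.3473, 0.3473.
ρ = 1.2322; 1.2322 > 1, so it fails to converge.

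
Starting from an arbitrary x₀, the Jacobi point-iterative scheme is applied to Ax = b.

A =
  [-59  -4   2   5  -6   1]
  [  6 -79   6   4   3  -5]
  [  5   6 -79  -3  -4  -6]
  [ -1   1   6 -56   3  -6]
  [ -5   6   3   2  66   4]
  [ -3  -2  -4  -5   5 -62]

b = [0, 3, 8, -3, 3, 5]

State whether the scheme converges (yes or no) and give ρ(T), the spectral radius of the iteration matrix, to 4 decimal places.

Diagonal D = diag(-59, -79, -79, -56, 66, -62); L, U strict lower/upper.
Jacobi T = -D⁻¹(L+U): T[1,3] = -(4)/(-79) = +0.0506; T[1,1] = 0.
  T[0,:] = [+0.0000 -0.0678 +0.0339 +0.0847 -0.1017 +0.0169]
  T[1,:] = [+0.0759 +0.0000 +0.0759 +0.0506 +0.0380 -0.0633]
  T[2,:] = [+0.0633 +0.0759 +0.0000 -0.0380 -0.0506 -0.0759]
  T[3,:] = [-0.0179 +0.0179 +0.1071 +0.0000 +0.0536 -0.1071]
  T[4,:] = [+0.0758 -0.0909 -0.0455 -0.0303 +0.0000 -0.0606]
  T[5,:] = [-0.0484 -0.0323 -0.0645 -0.0806 +0.0806 +0.0000]
eigenvalue magnitudes: 0.1940, 0.1429, 0.1429, 0.0997, 0.0997, 0.0062.
spectral radius ρ = 0.1940; 0.1940 < 1 ⇒ converges.

yes, ρ = 0.1940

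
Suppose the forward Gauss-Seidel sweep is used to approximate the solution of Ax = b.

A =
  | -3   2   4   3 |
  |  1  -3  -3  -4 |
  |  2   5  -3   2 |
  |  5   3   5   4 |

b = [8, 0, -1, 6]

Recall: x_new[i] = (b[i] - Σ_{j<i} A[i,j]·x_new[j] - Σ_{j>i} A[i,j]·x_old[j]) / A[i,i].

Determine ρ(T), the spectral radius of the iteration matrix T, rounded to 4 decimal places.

1.5821

Diagonal D = diag(-3, -3, -3, 4); L, U strict lower/upper.
T_GS = -(D+L)⁻¹U: row 0 first, T[0,2] = -(4)/(-3) = +1.3333; later rows by forward substitution.
  T[0,:] = [+0.0000  +0.6667  +1.3333  +1.0000]
  T[1,:] = [+0.0000  +0.2222  -0.5556  -1.0000]
  T[2,:] = [+0.0000  +0.8148  -0.0370  -0.3333]
  T[3,:] = [+0.0000  -2.0185  -1.2037  -0.0833]
|λ(T)| sorted: 1.5821, 1.1836, 0.2967, 0.0000.
ρ = 1.5821; 1.5821 > 1: divergent.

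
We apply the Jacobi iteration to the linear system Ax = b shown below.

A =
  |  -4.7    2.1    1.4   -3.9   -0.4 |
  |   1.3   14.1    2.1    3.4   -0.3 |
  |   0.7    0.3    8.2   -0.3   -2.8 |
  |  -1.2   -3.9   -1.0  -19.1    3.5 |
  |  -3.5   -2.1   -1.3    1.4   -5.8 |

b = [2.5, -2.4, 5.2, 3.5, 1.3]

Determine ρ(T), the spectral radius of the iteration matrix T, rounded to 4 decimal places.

Diagonal D = diag(-4.7, 14.1, 8.2, -19.1, -5.8); L, U strict lower/upper.
T_J = -D⁻¹(L+U): T[1,3] = -(3.4)/(14.1) = -0.2411; T[1,1] = 0.
  T[0,:] = [+0.0000, +0.4468, +0.2979, -0.8298, -0.0851]
  T[1,:] = [-0.0922, +0.0000, -0.1489, -0.2411, +0.0213]
  T[2,:] = [-0.0854, -0.0366, +0.0000, +0.0366, +0.3415]
  T[3,:] = [-0.0628, -0.2042, -0.0524, +0.0000, +0.1832]
  T[4,:] = [-0.6034, -0.3621, -0.2241, +0.2414, +0.0000]
|roots of det(T-λI)|: 0.5006, 0.3377, 0.3377, 0.3281, 0.3281.
ρ(T) = max|λ| = 0.5006; 0.5006 < 1, so it converges for any x₀.

0.5006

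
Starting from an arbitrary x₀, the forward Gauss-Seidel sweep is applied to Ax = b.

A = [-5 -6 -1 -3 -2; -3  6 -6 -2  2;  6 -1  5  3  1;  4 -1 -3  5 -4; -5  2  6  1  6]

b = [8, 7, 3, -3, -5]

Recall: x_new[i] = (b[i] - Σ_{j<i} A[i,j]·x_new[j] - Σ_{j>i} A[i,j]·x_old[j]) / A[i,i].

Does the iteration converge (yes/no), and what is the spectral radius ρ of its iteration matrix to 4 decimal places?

Diagonal D = diag(-5, 6, 5, 5, 6); L, U strict lower/upper.
T_GS = -(D+L)⁻¹U: row 0 first, T[0,1] = -(-6)/(-5) = -1.2000; later rows by forward substitution.
  T[0,:] = [+0.0000 -1.2000 -0.2000 -0.6000 -0.4000]
  T[1,:] = [+0.0000 -0.6000 +0.9000 +0.0333 -0.5333]
  T[2,:] = [+0.0000 +1.3200 +0.4200 +0.1267 +0.1733]
  T[3,:] = [+0.0000 +1.6320 +0.5920 +0.5627 +1.1173]
  T[4,:] = [+0.0000 -2.3920 -0.9853 -0.7316 -0.5151]
eigenvalue magnitudes: 1.6813, 1.3735, 0.4559, 0.4559, 0.0000.
spectral radius ρ = 1.6813; 1.6813 > 1: divergent.

no, ρ = 1.6813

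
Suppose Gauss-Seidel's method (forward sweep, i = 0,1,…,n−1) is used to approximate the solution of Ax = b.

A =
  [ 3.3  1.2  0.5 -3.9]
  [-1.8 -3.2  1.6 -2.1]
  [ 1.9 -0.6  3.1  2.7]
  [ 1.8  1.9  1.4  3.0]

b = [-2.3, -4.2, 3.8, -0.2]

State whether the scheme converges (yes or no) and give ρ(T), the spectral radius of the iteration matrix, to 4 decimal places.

no, ρ = 1.6382

Diagonal D = diag(3.3, -3.2, 3.1, 3); L, U strict lower/upper.
T_GS = -(D+L)⁻¹U: row 0 first, T[0,1] = -(1.2)/(3.3) = -0.3636; later rows by forward substitution.
  T[0,:] = [+0.0000  -0.3636  -0.1515  +1.1818]
  T[1,:] = [+0.0000  +0.2045  +0.5852  -1.3210]
  T[2,:] = [+0.0000  +0.2625  +0.2061  -1.8510]
  T[3,:] = [+0.0000  -0.0338  -0.3759  +0.9914]
|roots of det(T-λI)|: 1.6382, 0.3863, 0.1501, 0.0000.
ρ(T) = max|λ| = 1.6382; 1.6382 > 1: divergent.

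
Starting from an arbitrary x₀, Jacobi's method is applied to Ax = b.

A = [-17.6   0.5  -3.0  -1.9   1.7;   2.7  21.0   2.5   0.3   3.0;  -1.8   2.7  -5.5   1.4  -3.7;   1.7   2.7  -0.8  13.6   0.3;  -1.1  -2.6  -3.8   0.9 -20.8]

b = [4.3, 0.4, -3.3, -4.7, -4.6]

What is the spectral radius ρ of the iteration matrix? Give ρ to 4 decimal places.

0.4459

Write A = D+L+U with D = diag(-17.6, 21, -5.5, 13.6, -20.8).
T_J = -D⁻¹(L+U): T[0,4] = -(1.7)/(-17.6) = +0.0966; T[0,0] = 0.
  T[0,:] = [+0.0000, +0.0284, -0.1705, -0.1080, +0.0966]
  T[1,:] = [-0.1286, +0.0000, -0.1190, -0.0143, -0.1429]
  T[2,:] = [-0.3273, +0.4909, +0.0000, +0.2545, -0.6727]
  T[3,:] = [-0.1250, -0.1985, +0.0588, +0.0000, -0.0221]
  T[4,:] = [-0.0529, -0.1250, -0.1827, +0.0433, +0.0000]
|eigenvalues of T|: 0.4459, 0.2797, 0.2797, 0.1261, 0.0653.
ρ = 0.4459; 0.4459 < 1: convergent.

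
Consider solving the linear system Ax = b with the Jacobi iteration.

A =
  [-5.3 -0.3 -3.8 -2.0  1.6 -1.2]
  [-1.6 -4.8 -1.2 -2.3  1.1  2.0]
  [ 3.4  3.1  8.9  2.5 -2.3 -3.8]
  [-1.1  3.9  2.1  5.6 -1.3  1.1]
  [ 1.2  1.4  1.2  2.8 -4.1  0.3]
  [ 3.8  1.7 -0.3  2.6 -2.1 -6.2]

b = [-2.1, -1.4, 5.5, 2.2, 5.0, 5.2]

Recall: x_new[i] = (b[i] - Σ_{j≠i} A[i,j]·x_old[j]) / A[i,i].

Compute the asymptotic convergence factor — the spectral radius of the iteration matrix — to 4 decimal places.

1.4195

A = D + L + U where D = diag(-5.3, -4.8, 8.9, 5.6, -4.1, -6.2).
Jacobi T = -D⁻¹(L+U): T[3,4] = -(-1.3)/(5.6) = +0.2321; T[3,3] = 0.
  T[0,:] = [+0.0000, -0.0566, -0.7170, -0.3774, +0.3019, -0.2264]
  T[1,:] = [-0.3333, +0.0000, -0.2500, -0.4792, +0.2292, +0.4167]
  T[2,:] = [-0.3820, -0.3483, +0.0000, -0.2809, +0.2584, +0.4270]
  T[3,:] = [+0.1964, -0.6964, -0.3750, +0.0000, +0.2321, -0.1964]
  T[4,:] = [+0.2927, +0.3415, +0.2927, +0.6829, +0.0000, +0.0732]
  T[5,:] = [+0.6129, +0.2742, -0.0484, +0.4194, -0.3387, +0.0000]
moduli |λ_i(T)| = 1.4195, 0.6189, 0.6189, 0.5809, 0.3268, 0.0288.
spectral radius ρ = 1.4195; 1.4195 > 1 ⇒ diverges.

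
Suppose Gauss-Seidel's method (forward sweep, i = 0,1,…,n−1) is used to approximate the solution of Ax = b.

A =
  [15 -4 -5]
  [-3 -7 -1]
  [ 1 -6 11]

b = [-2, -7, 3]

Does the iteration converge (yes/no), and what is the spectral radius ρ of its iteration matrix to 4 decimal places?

yes, ρ = 0.3115

Diagonal D = diag(15, -7, 11); L, U strict lower/upper.
GS T = -(D+L)⁻¹U: row 0 first, T[0,2] = -(-5)/(15) = +0.3333; later rows by forward substitution.
  T[0,:] = [+0.0000, +0.2667, +0.3333]
  T[1,:] = [+0.0000, -0.1143, -0.2857]
  T[2,:] = [+0.0000, -0.0866, -0.1861]
|roots of det(T-λI)|: 0.3115, 0.0111, 0.0000.
spectral radius ρ = 0.3115; 0.3115 < 1: convergent.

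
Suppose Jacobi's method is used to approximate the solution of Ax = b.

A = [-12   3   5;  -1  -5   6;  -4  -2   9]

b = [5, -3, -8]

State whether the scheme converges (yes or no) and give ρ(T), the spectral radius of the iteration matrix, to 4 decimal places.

Write A = D+L+U with D = diag(-12, -5, 9).
Jacobi T = -D⁻¹(L+U): T[2,1] = -(-2)/(9) = +0.2222; T[2,2] = 0.
  T[0,:] = [+0.0000  +0.2500  +0.4167]
  T[1,:] = [-0.2000  +0.0000  +1.2000]
  T[2,:] = [+0.4444  +0.2222  +0.0000]
moduli |λ_i(T)| = 0.7456, 0.3924, 0.3924.
ρ = 0.7456; 0.7456 < 1: convergent.

yes, ρ = 0.7456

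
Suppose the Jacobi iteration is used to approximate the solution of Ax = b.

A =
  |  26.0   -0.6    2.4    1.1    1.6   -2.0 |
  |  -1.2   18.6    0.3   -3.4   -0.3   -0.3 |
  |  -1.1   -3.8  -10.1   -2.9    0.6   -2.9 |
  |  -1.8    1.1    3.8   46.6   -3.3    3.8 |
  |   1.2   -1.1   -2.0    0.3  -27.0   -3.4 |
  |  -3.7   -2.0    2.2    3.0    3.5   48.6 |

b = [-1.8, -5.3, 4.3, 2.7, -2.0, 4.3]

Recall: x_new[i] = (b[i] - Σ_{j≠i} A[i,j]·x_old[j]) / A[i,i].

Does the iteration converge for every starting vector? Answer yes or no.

yes

Diagonal D = diag(26, 18.6, -10.1, 46.6, -27, 48.6); L, U strict lower/upper.
Jacobi T = -D⁻¹(L+U): T[0,4] = -(1.6)/(26) = -0.0615; T[0,0] = 0.
  T[0,:] = [+0.0000, +0.0231, -0.0923, -0.0423, -0.0615, +0.0769]
  T[1,:] = [+0.0645, +0.0000, -0.0161, +0.1828, +0.0161, +0.0161]
  T[2,:] = [-0.1089, -0.3762, +0.0000, -0.2871, +0.0594, -0.2871]
  T[3,:] = [+0.0386, -0.0236, -0.0815, +0.0000, +0.0708, -0.0815]
  T[4,:] = [+0.0444, -0.0407, -0.0741, +0.0111, +0.0000, -0.1259]
  T[5,:] = [+0.0761, +0.0412, -0.0453, -0.0617, -0.0720, +0.0000]
|λ(T)| sorted: 0.2858, 0.1552, 0.1552, 0.1280, 0.0859, 0.0859.
ρ = 0.2858; 0.2858 < 1, so it converges for any x₀.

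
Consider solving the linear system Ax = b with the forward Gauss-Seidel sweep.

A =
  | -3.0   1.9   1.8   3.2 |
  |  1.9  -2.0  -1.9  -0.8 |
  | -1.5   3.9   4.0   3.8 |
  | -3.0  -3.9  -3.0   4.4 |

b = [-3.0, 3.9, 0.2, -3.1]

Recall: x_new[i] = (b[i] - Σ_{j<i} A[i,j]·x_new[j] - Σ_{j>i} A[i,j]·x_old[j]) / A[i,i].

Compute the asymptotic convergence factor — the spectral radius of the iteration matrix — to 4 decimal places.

Split A = D + L + U, D = diag(-3, -2, 4, 4.4).
Gauss-Seidel: T = -(D+L)⁻¹U, row 0 first, T[0,3] = -(3.2)/(-3) = +1.0667; later rows by forward substitution.
  T[0,:] = [+0.0000, +0.6333, +0.6000, +1.0667]
  T[1,:] = [+0.0000, +0.6017, -0.3800, +0.6133]
  T[2,:] = [+0.0000, -0.3491, +0.5955, -1.1480]
  T[3,:] = [+0.0000, +0.7271, +0.4783, +0.4882]
|eigenvalues of T|: 1.1939, 0.5713, 0.5713, 0.0000.
ρ(T) = max|λ| = 1.1939; 1.1939 > 1, so it fails to converge.

1.1939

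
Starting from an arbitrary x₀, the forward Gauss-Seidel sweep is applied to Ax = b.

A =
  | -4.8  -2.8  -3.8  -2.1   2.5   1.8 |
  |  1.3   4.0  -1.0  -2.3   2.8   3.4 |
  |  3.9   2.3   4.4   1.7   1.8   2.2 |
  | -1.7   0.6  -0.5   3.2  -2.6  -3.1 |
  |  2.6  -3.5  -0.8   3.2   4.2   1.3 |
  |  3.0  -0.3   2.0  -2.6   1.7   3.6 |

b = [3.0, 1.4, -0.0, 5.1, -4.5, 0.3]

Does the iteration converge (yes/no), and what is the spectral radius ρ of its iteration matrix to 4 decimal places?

no, ρ = 1.1233

A = D + L + U where D = diag(-4.8, 4, 4.4, 3.2, 4.2, 3.6).
Gauss-Seidel: T = -(D+L)⁻¹U, row 0 first, T[0,3] = -(-2.1)/(-4.8) = -0.4375; later rows by forward substitution.
  T[0,:] = [+0.0000 -0.5833 -0.7917 -0.4375 +0.5208 +0.3750]
  T[1,:] = [+0.0000 +0.1896 +0.5073 +0.7172 -0.8693 -0.9719]
  T[2,:] = [+0.0000 +0.4179 +0.4365 -0.3735 -0.4163 -0.3244]
  T[3,:] = [+0.0000 -0.2801 -0.4475 -0.4252 +1.1871 +1.2995]
  T[4,:] = [+0.0000 +0.8121 +1.3369 +1.1214 -2.0306 -2.4035]
  T[5,:] = [+0.0000 -0.3161 -0.4950 -0.2048 +1.5411 +1.8602]
|λ(T)| sorted: 1.1233, 0.6232, 0.6232, 0.2970, 0.0912, 0.0000.
spectral radius ρ = 1.1233; 1.1233 > 1: divergent.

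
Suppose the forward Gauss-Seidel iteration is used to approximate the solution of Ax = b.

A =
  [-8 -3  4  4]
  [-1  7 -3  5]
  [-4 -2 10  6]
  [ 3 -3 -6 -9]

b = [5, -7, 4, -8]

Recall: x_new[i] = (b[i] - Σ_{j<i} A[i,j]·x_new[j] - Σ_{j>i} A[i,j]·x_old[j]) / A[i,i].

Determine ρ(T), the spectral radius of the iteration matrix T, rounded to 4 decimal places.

Diagonal D = diag(-8, 7, 10, -9); L, U strict lower/upper.
Gauss-Seidel: T = -(D+L)⁻¹U, row 0 first, T[0,3] = -(4)/(-8) = +0.5000; later rows by forward substitution.
  T[0,:] = [+0.0000, -0.3750, +0.5000, +0.5000]
  T[1,:] = [+0.0000, -0.0536, +0.5000, -0.6429]
  T[2,:] = [+0.0000, -0.1607, +0.3000, -0.5286]
  T[3,:] = [+0.0000, +0.0000, -0.2000, +0.7333]
|λ(T)| sorted: 0.8614, 0.1932, 0.1932, 0.0000.
ρ = 0.8614; 0.8614 < 1, so it converges for any x₀.

0.8614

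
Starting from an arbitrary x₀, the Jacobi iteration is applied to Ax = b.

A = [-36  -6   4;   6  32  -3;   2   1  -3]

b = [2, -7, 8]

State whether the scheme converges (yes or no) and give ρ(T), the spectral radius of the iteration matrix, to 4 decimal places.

yes, ρ = 0.4216

Write A = D+L+U with D = diag(-36, 32, -3).
T_J = -D⁻¹(L+U): T[1,0] = -(6)/(32) = -0.1875; T[1,1] = 0.
  T[0,:] = [+0.0000, -0.1667, +0.1111]
  T[1,:] = [-0.1875, +0.0000, +0.0938]
  T[2,:] = [+0.6667, +0.3333, +0.0000]
|eigenvalues of T|: 0.4216, 0.2679, 0.1537.
spectral radius ρ = 0.4216; 0.4216 < 1, so it converges for any x₀.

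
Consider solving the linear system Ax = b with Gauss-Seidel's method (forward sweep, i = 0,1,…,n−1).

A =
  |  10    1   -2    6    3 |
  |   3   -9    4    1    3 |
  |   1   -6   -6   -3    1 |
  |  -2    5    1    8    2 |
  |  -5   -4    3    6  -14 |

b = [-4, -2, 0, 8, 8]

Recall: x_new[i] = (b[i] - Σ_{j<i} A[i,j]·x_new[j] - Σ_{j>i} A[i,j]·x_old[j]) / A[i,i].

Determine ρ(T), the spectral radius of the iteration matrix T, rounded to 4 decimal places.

0.8462

Diagonal D = diag(10, -9, -6, 8, -14); L, U strict lower/upper.
Gauss-Seidel: T = -(D+L)⁻¹U, row 0 first, T[0,4] = -(3)/(10) = -0.3000; later rows by forward substitution.
  T[0,:] = [+0.0000, -0.1000, +0.2000, -0.6000, -0.3000]
  T[1,:] = [+0.0000, -0.0333, +0.5111, -0.0889, +0.2333]
  T[2,:] = [+0.0000, +0.0167, -0.4778, -0.5111, -0.1167]
  T[3,:] = [+0.0000, -0.0062, -0.2097, -0.0306, -0.4563]
  T[4,:] = [+0.0000, +0.0461, -0.4097, +0.1171, -0.1801]
|roots of det(T-λI)|: 0.8462, 0.3329, 0.3329, 0.0212, 0.0000.
spectral radius ρ = 0.8462; 0.8462 < 1, so it converges for any x₀.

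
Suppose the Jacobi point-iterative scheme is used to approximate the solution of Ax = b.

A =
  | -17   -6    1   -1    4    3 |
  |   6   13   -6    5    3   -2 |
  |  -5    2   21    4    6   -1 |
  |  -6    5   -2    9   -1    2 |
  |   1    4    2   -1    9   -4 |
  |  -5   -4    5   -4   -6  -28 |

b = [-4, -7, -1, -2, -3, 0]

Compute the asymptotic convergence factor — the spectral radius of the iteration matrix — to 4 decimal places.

Write A = D+L+U with D = diag(-17, 13, 21, 9, 9, -28).
Jacobi: T = -D⁻¹(L+U), T[2,3] = -(4)/(21) = -0.1905; T[2,2] = 0.
  T[0,:] = [+0.0000, -0.3529, +0.0588, -0.0588, +0.2353, +0.1765]
  T[1,:] = [-0.4615, +0.0000, +0.4615, -0.3846, -0.2308, +0.1538]
  T[2,:] = [+0.2381, -0.0952, +0.0000, -0.1905, -0.2857, +0.0476]
  T[3,:] = [+0.6667, -0.5556, +0.2222, +0.0000, +0.1111, -0.2222]
  T[4,:] = [-0.1111, -0.4444, -0.2222, +0.1111, +0.0000, +0.4444]
  T[5,:] = [-0.1786, -0.1429, +0.1786, -0.1429, -0.2143, +0.0000]
|roots of det(T-λI)|: 0.8521, 0.3302, 0.3286, 0.3286, 0.3139, 0.3139.
ρ(T) = max|λ| = 0.8521; 0.8521 < 1, so it converges for any x₀.

0.8521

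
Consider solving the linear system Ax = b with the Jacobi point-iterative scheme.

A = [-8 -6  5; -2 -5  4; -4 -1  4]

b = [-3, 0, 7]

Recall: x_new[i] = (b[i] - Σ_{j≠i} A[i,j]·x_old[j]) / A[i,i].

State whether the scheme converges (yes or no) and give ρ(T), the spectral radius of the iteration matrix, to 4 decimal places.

no, ρ = 1.2814

Split A = D + L + U, D = diag(-8, -5, 4).
Jacobi T = -D⁻¹(L+U): T[2,1] = -(-1)/(4) = +0.2500; T[2,2] = 0.
  T[0,:] = [+0.0000 -0.7500 +0.6250]
  T[1,:] = [-0.4000 +0.0000 +0.8000]
  T[2,:] = [+1.0000 +0.2500 +0.0000]
|eigenvalues of T|: 1.2814, 0.7190, 0.7190.
ρ(T) = max|λ| = 1.2814; 1.2814 > 1 ⇒ diverges.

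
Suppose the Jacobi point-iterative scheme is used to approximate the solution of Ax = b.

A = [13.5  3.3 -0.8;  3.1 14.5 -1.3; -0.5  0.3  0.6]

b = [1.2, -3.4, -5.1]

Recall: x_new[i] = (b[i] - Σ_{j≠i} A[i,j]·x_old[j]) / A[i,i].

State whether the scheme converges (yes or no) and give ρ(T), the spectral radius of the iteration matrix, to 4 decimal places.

Split A = D + L + U, D = diag(13.5, 14.5, 0.6).
Jacobi: T = -D⁻¹(L+U), T[0,1] = -(3.3)/(13.5) = -0.2444; T[0,0] = 0.
  T[0,:] = [+0.0000  -0.2444  +0.0593]
  T[1,:] = [-0.2138  +0.0000  +0.0897]
  T[2,:] = [+0.8333  -0.5000  +0.0000]
|λ(T)| sorted: 0.3089, 0.1965, 0.1965.
ρ(T) = max|λ| = 0.3089; 0.3089 < 1 ⇒ converges.

yes, ρ = 0.3089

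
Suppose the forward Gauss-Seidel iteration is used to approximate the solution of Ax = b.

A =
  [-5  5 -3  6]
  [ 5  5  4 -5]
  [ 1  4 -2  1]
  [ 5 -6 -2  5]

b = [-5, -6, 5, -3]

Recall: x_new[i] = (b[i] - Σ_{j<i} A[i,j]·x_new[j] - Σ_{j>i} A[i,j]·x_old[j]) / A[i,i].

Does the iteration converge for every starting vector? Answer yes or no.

no

Write A = D+L+U with D = diag(-5, 5, -2, 5).
T_GS = -(D+L)⁻¹U: row 0 first, T[0,3] = -(6)/(-5) = +1.2000; later rows by forward substitution.
  T[0,:] = [+0.0000 +1.0000 -0.6000 +1.2000]
  T[1,:] = [+0.0000 -1.0000 -0.2000 -0.2000]
  T[2,:] = [+0.0000 -1.5000 -0.7000 +0.7000]
  T[3,:] = [+0.0000 -2.8000 +0.0800 -1.1600]
eigenvalue magnitudes: 1.6433, 1.3916, 0.1749, 0.0000.
ρ(T) = max|λ| = 1.6433; 1.6433 > 1: divergent.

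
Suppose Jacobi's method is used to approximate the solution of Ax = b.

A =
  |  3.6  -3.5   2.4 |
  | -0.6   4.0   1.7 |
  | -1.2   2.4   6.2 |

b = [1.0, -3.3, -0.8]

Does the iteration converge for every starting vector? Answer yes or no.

yes

Split A = D + L + U, D = diag(3.6, 4, 6.2).
Jacobi T = -D⁻¹(L+U): T[0,1] = -(-3.5)/(3.6) = +0.9722; T[0,0] = 0.
  T[0,:] = [+0.0000  +0.9722  -0.6667]
  T[1,:] = [+0.1500  +0.0000  -0.4250]
  T[2,:] = [+0.1935  -0.3871  +0.0000]
|roots of det(T-λI)|: 0.5118, 0.2839, 0.2839.
spectral radius ρ = 0.5118; 0.5118 < 1 ⇒ converges.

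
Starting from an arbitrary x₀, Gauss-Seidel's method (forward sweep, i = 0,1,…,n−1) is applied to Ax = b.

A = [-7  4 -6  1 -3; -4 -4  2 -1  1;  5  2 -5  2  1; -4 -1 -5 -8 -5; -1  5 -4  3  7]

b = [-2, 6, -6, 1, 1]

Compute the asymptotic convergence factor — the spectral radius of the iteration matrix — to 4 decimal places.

Diagonal D = diag(-7, -4, -5, -8, 7); L, U strict lower/upper.
GS T = -(D+L)⁻¹U: row 0 first, T[0,2] = -(-6)/(-7) = -0.8571; later rows by forward substitution.
  T[0,:] = [+0.0000  +0.5714  -0.8571  +0.1429  -0.4286]
  T[1,:] = [+0.0000  -0.5714  +1.3571  -0.3929  +0.6786]
  T[2,:] = [+0.0000  +0.3429  -0.3143  +0.3857  +0.0429]
  T[3,:] = [+0.0000  -0.4286  +0.4554  -0.2634  -0.5223]
  T[4,:] = [+0.0000  +0.8694  -1.4666  +0.6343  -0.2976]
moduli |λ_i(T)| = 1.5760, 0.2187, 0.2000, 0.1480, 0.0000.
ρ = 1.5760; 1.5760 > 1, so it fails to converge.

1.5760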